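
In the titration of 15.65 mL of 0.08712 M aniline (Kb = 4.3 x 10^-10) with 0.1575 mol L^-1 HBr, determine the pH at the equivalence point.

n(C6H5NH2) = 0.08712 x 0.01565 = 0.001363 mol; V(HBr) at equivalence = 0.001363/0.1575 = 0.008657 L.
At equivalence the base is fully converted to C6H5NH3+; total volume = 0.02431 L, so [C6H5NH3+] = 0.001363/0.02431 = 0.05609 M.
Ka(C6H5NH3+) = Kw/Kb = 1.0e-14 / 4.3 x 10^-10 = 2.33e-5.
[H^+] = sqrt(Ka x [C6H5NH3+]) = sqrt(2.33e-5 x 0.05609) = 0.00114 M.
pH = -log(0.00114) = 2.94.

2.94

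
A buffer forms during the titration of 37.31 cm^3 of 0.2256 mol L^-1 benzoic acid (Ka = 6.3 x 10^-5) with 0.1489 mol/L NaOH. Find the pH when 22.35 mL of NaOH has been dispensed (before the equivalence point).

4.02

Initial n(C6H5COOH) = 0.2256 x 0.03731 = 0.008417 mol.
n(NaOH) added = 0.1489 x 0.02235 = 0.003328 mol, converting that many moles of C6H5COOH to C6H5COO-.
Remaining n(C6H5COOH) = 0.005089 mol; n(C6H5COO-) = 0.003328 mol.
By Henderson-Hasselbalch, pH = pKa + log([A^-]/[HA]) = 4.20 + log(0.003328/0.005089) = 4.20 + (-0.18) = 4.02.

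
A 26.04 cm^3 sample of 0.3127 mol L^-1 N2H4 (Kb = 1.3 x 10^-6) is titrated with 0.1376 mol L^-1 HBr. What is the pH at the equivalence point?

4.57

n(N2H4) = 0.3127 x 0.02604 = 0.008143 mol; V(HBr) at equivalence = 0.008143/0.1376 = 0.05918 L.
At equivalence the base is fully converted to N2H5+; total volume = 0.08522 L, so [N2H5+] = 0.008143/0.08522 = 0.09555 M.
Ka(N2H5+) = Kw/Kb = 1.0e-14 / 1.3 x 10^-6 = 7.69e-9.
[H^+] = sqrt(Ka x [N2H5+]) = sqrt(7.69e-9 x 0.09555) = 2.71e-5 M.
pH = -log(2.71e-5) = 4.57.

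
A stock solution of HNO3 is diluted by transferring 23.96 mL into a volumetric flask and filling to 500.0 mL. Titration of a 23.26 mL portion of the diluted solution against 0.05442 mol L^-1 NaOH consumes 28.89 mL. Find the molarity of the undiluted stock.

1.41 M

n(NaOH) = 0.05442 x 0.02889 = 0.001572 mol.
n(HNO3) in the aliquot = 0.001572 mol.
[diluted HNO3] = 0.001572 / 0.02326 = 0.06759 M.
Dilution factor = 500.0/23.96 = 20.87, so [stock] = 0.06759 x 20.87 = 1.41 M.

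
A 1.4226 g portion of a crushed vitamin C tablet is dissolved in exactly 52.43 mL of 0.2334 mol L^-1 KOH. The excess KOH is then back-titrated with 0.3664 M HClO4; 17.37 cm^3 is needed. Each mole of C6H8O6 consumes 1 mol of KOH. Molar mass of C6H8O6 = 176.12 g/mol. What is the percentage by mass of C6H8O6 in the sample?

Total n(KOH) added = 0.2334 x 0.05243 = 0.01224 mol.
n(HClO4) used = 0.3664 x 0.01737 = 0.006364 mol, which equals the excess n(KOH).
So n(KOH) consumed by the sample = 0.01224 - 0.006364 = 0.005873 mol.
n(C6H8O6) = 0.005873 / 1 = 0.005873 mol.
mass C6H8O6 = 0.005873 x 176.12 = 1.034 g, so %C6H8O6 = 1.034/1.4226 x 100 = 72.7%.

72.7%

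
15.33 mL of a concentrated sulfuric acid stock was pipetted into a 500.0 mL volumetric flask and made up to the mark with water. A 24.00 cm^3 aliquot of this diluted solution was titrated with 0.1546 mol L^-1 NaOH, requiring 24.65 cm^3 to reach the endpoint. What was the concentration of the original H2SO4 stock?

2.59 M

n(NaOH) = 0.1546 x 0.02465 = 0.003811 mol.
n(H2SO4) in the aliquot = 0.003811 x 1/2 = 0.001905 mol.
[diluted H2SO4] = 0.001905 / 0.02400 = 0.07939 M.
Dilution factor = 500.0/15.33 = 32.62, so [stock] = 0.07939 x 32.62 = 2.59 M.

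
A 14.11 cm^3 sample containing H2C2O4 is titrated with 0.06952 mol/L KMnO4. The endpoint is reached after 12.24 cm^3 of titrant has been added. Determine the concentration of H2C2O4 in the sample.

0.151 M

n(KMnO4) = 0.06952 x 0.01224 = 0.0008509 mol.
From the balanced equation, 2 mol KMnO4 reacts with 5 mol H2C2O4, so n(H2C2O4) = 0.0008509 x 5/2 = 0.002127 mol.
[H2C2O4] = 0.002127 / 0.01411 L = 0.151 M.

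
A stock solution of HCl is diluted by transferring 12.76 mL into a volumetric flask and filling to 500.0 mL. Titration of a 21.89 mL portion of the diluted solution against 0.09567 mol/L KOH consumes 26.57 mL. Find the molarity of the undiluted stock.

n(KOH) = 0.09567 x 0.02657 = 0.002542 mol.
n(HCl) in the aliquot = 0.002542 mol.
[diluted HCl] = 0.002542 / 0.02189 = 0.1161 M.
Dilution factor = 500.0/12.76 = 39.18, so [stock] = 0.1161 x 39.18 = 4.55 M.

4.55 M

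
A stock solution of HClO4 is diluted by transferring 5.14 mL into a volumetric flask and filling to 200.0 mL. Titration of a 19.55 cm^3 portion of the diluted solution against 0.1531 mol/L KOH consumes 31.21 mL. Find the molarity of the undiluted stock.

9.51 M

n(KOH) = 0.1531 x 0.03121 = 0.004778 mol.
n(HClO4) in the aliquot = 0.004778 mol.
[diluted HClO4] = 0.004778 / 0.01955 = 0.2444 M.
Dilution factor = 200.0/5.140 = 38.91, so [stock] = 0.2444 x 38.91 = 9.51 M.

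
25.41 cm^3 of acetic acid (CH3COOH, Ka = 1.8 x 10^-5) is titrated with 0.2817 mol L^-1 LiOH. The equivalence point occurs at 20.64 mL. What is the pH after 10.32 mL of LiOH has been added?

10.32 mL is exactly half the equivalence volume (20.64/2), i.e. the half-equivalence point.
There, n(HA) = n(A^-), so pH = pKa = -log(1.8 x 10^-5) = 4.74.

4.74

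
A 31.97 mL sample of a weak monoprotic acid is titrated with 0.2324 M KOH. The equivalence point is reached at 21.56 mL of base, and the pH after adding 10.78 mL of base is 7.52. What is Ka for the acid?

10.78 mL is half of the equivalence volume, so this is the half-equivalence point where [HA] = [A^-].
At half-equivalence pH = pKa, so pKa = 7.52.
Ka = 10^(-7.52) = 3.0 x 10^-8.

3.0 x 10^-8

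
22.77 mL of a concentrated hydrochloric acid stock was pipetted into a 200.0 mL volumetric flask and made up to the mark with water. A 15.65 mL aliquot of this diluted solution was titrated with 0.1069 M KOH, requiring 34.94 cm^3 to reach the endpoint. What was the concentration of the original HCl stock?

2.10 M

n(KOH) = 0.1069 x 0.03494 = 0.003735 mol.
n(HCl) in the aliquot = 0.003735 mol.
[diluted HCl] = 0.003735 / 0.01565 = 0.2387 M.
Dilution factor = 200.0/22.77 = 8.783, so [stock] = 0.2387 x 8.783 = 2.10 M.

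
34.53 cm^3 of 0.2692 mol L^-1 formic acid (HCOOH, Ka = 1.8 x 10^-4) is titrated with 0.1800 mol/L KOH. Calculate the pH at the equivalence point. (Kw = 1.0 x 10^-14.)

8.39

n(HCOOH) = 0.2692 x 0.03453 = 0.009295 mol; V(KOH) at equivalence = 0.009295/0.1800 = 0.05164 L.
At equivalence all the acid is converted to HCOO-; total volume = 0.03453 + 0.05164 = 0.08617 L, so [HCOO-] = 0.009295/0.08617 = 0.1079 M.
Kb = Kw/Ka = 1.0e-14 / 1.8 x 10^-4 = 5.56e-11.
[OH^-] = sqrt(Kb x [HCOO-]) = sqrt(5.56e-11 x 0.1079) = 2.45e-6 M.
pOH = 5.61, so pH = 14.00 - 5.61 = 8.39.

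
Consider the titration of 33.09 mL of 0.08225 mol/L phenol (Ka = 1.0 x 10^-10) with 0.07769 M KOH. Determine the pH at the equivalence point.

11.30

n(C6H5OH) = 0.08225 x 0.03309 = 0.002722 mol; V(KOH) at equivalence = 0.002722/0.07769 = 0.03503 L.
At equivalence all the acid is converted to C6H5O-; total volume = 0.03309 + 0.03503 = 0.06812 L, so [C6H5O-] = 0.002722/0.06812 = 0.03995 M.
Kb = Kw/Ka = 1.0e-14 / 1.0 x 10^-10 = 0.000100.
[OH^-] = sqrt(Kb x [C6H5O-]) = sqrt(0.000100 x 0.03995) = 0.00200 M.
pOH = 2.70, so pH = 14.00 - 2.70 = 11.30.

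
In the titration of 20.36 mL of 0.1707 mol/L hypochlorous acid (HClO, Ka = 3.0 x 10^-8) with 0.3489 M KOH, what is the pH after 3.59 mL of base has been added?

Initial n(HClO) = 0.1707 x 0.02036 = 0.003475 mol.
n(KOH) added = 0.3489 x 0.003590 = 0.001253 mol, converting that many moles of HClO to ClO-.
Remaining n(HClO) = 0.002223 mol; n(ClO-) = 0.001253 mol.
By Henderson-Hasselbalch, pH = pKa + log([A^-]/[HA]) = 7.52 + log(0.001253/0.002223) = 7.52 + (-0.25) = 7.27.

7.27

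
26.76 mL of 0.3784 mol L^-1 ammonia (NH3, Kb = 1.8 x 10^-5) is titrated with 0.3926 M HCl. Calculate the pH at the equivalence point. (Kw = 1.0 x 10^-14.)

n(NH3) = 0.3784 x 0.02676 = 0.01013 mol; V(HCl) at equivalence = 0.01013/0.3926 = 0.02579 L.
At equivalence the base is fully converted to NH4+; total volume = 0.05255 L, so [NH4+] = 0.01013/0.05255 = 0.1927 M.
Ka(NH4+) = Kw/Kb = 1.0e-14 / 1.8 x 10^-5 = 5.56e-10.
[H^+] = sqrt(Ka x [NH4+]) = sqrt(5.56e-10 x 0.1927) = 1.03e-5 M.
pH = -log(1.03e-5) = 4.99.

4.99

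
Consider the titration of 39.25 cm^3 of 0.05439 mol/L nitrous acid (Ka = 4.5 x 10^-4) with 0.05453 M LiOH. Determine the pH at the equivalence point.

7.89

n(HNO2) = 0.05439 x 0.03925 = 0.002135 mol; V(LiOH) at equivalence = 0.002135/0.05453 = 0.03915 L.
At equivalence all the acid is converted to NO2-; total volume = 0.03925 + 0.03915 = 0.07840 L, so [NO2-] = 0.002135/0.07840 = 0.02723 M.
Kb = Kw/Ka = 1.0e-14 / 4.5 x 10^-4 = 2.22e-11.
[OH^-] = sqrt(Kb x [NO2-]) = sqrt(2.22e-11 x 0.02723) = 7.78e-7 M.
pOH = 6.11, so pH = 14.00 - 6.11 = 7.89.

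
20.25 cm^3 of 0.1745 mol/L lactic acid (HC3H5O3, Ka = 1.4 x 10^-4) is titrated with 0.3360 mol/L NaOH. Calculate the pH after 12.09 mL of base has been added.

n(acid) = 0.1745 x 0.02025 = 0.003534 mol; n(NaOH) added = 0.3360 x 0.01209 = 0.004062 mol.
Base is in excess by 0.004062 - 0.003534 = 0.0005286 mol in a total volume of 0.03234 L.
[OH^-] = 0.0005286/0.03234 = 0.01635 M, so pOH = 1.79 and pH = 14.00 - 1.79 = 12.21.

12.21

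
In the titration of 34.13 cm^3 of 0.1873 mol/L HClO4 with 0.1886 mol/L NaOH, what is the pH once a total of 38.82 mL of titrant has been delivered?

12.10

n(acid) = 0.1873 x 0.03413 = 0.006393 mol; n(NaOH) added = 0.1886 x 0.03882 = 0.007321 mol.
Base is in excess by 0.007321 - 0.006393 = 0.0009289 mol in a total volume of 0.07295 L.
[OH^-] = 0.0009289/0.07295 = 0.01273 M, so pOH = 1.90 and pH = 14.00 - 1.90 = 12.10.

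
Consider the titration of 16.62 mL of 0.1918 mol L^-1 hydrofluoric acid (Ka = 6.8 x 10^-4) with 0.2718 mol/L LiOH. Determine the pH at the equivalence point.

n(HF) = 0.1918 x 0.01662 = 0.003188 mol; V(LiOH) at equivalence = 0.003188/0.2718 = 0.01173 L.
At equivalence all the acid is converted to F-; total volume = 0.01662 + 0.01173 = 0.02835 L, so [F-] = 0.003188/0.02835 = 0.1124 M.
Kb = Kw/Ka = 1.0e-14 / 6.8 x 10^-4 = 1.47e-11.
[OH^-] = sqrt(Kb x [F-]) = sqrt(1.47e-11 x 0.1124) = 1.29e-6 M.
pOH = 5.89, so pH = 14.00 - 5.89 = 8.11.

8.11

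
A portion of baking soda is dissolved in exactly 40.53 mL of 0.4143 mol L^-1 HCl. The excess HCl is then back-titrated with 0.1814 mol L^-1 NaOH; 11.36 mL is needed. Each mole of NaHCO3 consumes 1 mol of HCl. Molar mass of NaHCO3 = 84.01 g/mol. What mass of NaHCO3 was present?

Total n(HCl) added = 0.4143 x 0.04053 = 0.01679 mol.
n(NaOH) used = 0.1814 x 0.01136 = 0.002061 mol, which equals the excess n(HCl).
So n(HCl) consumed by the sample = 0.01679 - 0.002061 = 0.01473 mol.
n(NaHCO3) = 0.01473 / 1 = 0.01473 mol.
mass = 0.01473 mol x 84.01 g/mol = 1.24 g.

1.24 g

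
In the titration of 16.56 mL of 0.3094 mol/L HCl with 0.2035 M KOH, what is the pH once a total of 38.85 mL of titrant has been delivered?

n(acid) = 0.3094 x 0.01656 = 0.005124 mol; n(KOH) added = 0.2035 x 0.03885 = 0.007906 mol.
Base is in excess by 0.007906 - 0.005124 = 0.002782 mol in a total volume of 0.05541 L.
[OH^-] = 0.002782/0.05541 = 0.05021 M, so pOH = 1.30 and pH = 14.00 - 1.30 = 12.70.

12.70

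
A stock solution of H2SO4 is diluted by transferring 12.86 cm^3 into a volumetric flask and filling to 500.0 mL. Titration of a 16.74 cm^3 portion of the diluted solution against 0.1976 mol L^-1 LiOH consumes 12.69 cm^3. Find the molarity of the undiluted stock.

n(LiOH) = 0.1976 x 0.01269 = 0.002508 mol.
n(H2SO4) in the aliquot = 0.002508 x 1/2 = 0.001254 mol.
[diluted H2SO4] = 0.001254 / 0.01674 = 0.07490 M.
Dilution factor = 500.0/12.86 = 38.88, so [stock] = 0.07490 x 38.88 = 2.91 M.

2.91 M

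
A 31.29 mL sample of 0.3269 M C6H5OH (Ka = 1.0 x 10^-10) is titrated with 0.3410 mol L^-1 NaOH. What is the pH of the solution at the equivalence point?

n(C6H5OH) = 0.3269 x 0.03129 = 0.01023 mol; V(NaOH) at equivalence = 0.01023/0.3410 = 0.03000 L.
At equivalence all the acid is converted to C6H5O-; total volume = 0.03129 + 0.03000 = 0.06129 L, so [C6H5O-] = 0.01023/0.06129 = 0.1669 M.
Kb = Kw/Ka = 1.0e-14 / 1.0 x 10^-10 = 0.000100.
[OH^-] = sqrt(Kb x [C6H5O-]) = sqrt(0.000100 x 0.1669) = 0.00409 M.
pOH = 2.39, so pH = 14.00 - 2.39 = 11.61.

11.61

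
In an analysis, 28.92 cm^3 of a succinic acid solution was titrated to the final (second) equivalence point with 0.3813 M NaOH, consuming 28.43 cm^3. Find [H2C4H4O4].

n(NaOH) = 0.3813 x 0.02843 = 0.01084 mol.
At the final (second) equivalence point, 2 mol OH^- react per mol H2C4H4O4, so n(H2C4H4O4) = 0.01084 / 2 = 0.005420 mol.
[H2C4H4O4] = 0.005420 / 0.02892 L = 0.187 M.

0.187 M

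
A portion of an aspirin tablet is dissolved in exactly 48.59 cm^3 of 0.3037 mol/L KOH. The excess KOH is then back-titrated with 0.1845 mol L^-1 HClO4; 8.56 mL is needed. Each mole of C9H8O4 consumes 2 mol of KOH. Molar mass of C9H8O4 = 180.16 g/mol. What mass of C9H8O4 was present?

Total n(KOH) added = 0.3037 x 0.04859 = 0.01476 mol.
n(HClO4) used = 0.1845 x 0.008560 = 0.001579 mol, which equals the excess n(KOH).
So n(KOH) consumed by the sample = 0.01476 - 0.001579 = 0.01318 mol.
n(C9H8O4) = 0.01318 / 2 = 0.006589 mol.
mass = 0.006589 mol x 180.16 g/mol = 1.19 g.

1.19 g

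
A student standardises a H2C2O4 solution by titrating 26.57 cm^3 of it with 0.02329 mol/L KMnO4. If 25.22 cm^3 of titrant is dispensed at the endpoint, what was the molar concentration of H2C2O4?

n(KMnO4) = 0.02329 x 0.02522 = 0.0005874 mol.
From the balanced equation, 2 mol KMnO4 reacts with 5 mol H2C2O4, so n(H2C2O4) = 0.0005874 x 5/2 = 0.001468 mol.
[H2C2O4] = 0.001468 / 0.02657 L = 0.0553 M.

0.0553 M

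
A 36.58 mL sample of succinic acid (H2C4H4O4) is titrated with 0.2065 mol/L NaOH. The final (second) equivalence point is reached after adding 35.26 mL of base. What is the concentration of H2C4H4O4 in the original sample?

n(NaOH) = 0.2065 x 0.03526 = 0.007281 mol.
At the final (second) equivalence point, 2 mol OH^- react per mol H2C4H4O4, so n(H2C4H4O4) = 0.007281 / 2 = 0.003641 mol.
[H2C4H4O4] = 0.003641 / 0.03658 L = 0.0995 M.

0.0995 M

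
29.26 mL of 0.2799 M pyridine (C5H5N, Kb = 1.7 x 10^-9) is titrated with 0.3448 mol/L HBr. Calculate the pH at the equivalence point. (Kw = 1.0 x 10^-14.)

3.02

n(C5H5N) = 0.2799 x 0.02926 = 0.008190 mol; V(HBr) at equivalence = 0.008190/0.3448 = 0.02375 L.
At equivalence the base is fully converted to C5H5NH+; total volume = 0.05301 L, so [C5H5NH+] = 0.008190/0.05301 = 0.1545 M.
Ka(C5H5NH+) = Kw/Kb = 1.0e-14 / 1.7 x 10^-9 = 5.88e-6.
[H^+] = sqrt(Ka x [C5H5NH+]) = sqrt(5.88e-6 x 0.1545) = 0.000953 M.
pH = -log(0.000953) = 3.02.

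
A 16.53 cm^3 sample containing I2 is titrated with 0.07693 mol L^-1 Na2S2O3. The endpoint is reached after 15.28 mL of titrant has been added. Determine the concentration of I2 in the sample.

0.0356 M

n(Na2S2O3) = 0.07693 x 0.01528 = 0.001175 mol.
From the balanced equation, 2 mol Na2S2O3 reacts with 1 mol I2, so n(I2) = 0.001175 x 1/2 = 0.0005877 mol.
[I2] = 0.0005877 / 0.01653 L = 0.0356 M.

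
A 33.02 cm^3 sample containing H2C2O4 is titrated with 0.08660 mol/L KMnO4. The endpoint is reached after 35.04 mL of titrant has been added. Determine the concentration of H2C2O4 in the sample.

0.230 M

n(KMnO4) = 0.08660 x 0.03504 = 0.003034 mol.
From the balanced equation, 2 mol KMnO4 reacts with 5 mol H2C2O4, so n(H2C2O4) = 0.003034 x 5/2 = 0.007586 mol.
[H2C2O4] = 0.007586 / 0.03302 L = 0.230 M.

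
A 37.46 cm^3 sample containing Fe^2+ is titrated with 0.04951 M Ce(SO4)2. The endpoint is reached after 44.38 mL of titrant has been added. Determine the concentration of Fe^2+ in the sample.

n(Ce(SO4)2) = 0.04951 x 0.04438 = 0.002197 mol.
From the balanced equation, 1 mol Ce(SO4)2 reacts with 1 mol Fe^2+, so n(Fe^2+) = 0.002197 x 1/1 = 0.002197 mol.
[Fe^2+] = 0.002197 / 0.03746 L = 0.0587 M.

0.0587 M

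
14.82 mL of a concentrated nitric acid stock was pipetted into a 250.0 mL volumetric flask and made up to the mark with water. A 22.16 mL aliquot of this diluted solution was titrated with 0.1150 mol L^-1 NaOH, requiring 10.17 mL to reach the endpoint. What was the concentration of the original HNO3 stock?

n(NaOH) = 0.1150 x 0.01017 = 0.001170 mol.
n(HNO3) in the aliquot = 0.001170 mol.
[diluted HNO3] = 0.001170 / 0.02216 = 0.05278 M.
Dilution factor = 250.0/14.82 = 16.87, so [stock] = 0.05278 x 16.87 = 0.890 M.

0.890 M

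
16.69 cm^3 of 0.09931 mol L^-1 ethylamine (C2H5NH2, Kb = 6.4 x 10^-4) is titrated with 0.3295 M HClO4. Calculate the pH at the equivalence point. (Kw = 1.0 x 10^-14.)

n(C2H5NH2) = 0.09931 x 0.01669 = 0.001657 mol; V(HClO4) at equivalence = 0.001657/0.3295 = 0.005030 L.
At equivalence the base is fully converted to C2H5NH3+; total volume = 0.02172 L, so [C2H5NH3+] = 0.001657/0.02172 = 0.07631 M.
Ka(C2H5NH3+) = Kw/Kb = 1.0e-14 / 6.4 x 10^-4 = 1.56e-11.
[H^+] = sqrt(Ka x [C2H5NH3+]) = sqrt(1.56e-11 x 0.07631) = 1.09e-6 M.
pH = -log(1.09e-6) = 5.96.

5.96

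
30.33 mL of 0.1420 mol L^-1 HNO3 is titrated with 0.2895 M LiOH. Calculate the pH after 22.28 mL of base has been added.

n(acid) = 0.1420 x 0.03033 = 0.004307 mol; n(LiOH) added = 0.2895 x 0.02228 = 0.006450 mol.
Base is in excess by 0.006450 - 0.004307 = 0.002143 mol in a total volume of 0.05261 L.
[OH^-] = 0.002143/0.05261 = 0.04074 M, so pOH = 1.39 and pH = 14.00 - 1.39 = 12.61.

12.61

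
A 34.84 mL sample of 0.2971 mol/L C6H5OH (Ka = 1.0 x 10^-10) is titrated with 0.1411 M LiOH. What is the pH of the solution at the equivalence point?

n(C6H5OH) = 0.2971 x 0.03484 = 0.01035 mol; V(LiOH) at equivalence = 0.01035/0.1411 = 0.07336 L.
At equivalence all the acid is converted to C6H5O-; total volume = 0.03484 + 0.07336 = 0.1082 L, so [C6H5O-] = 0.01035/0.1082 = 0.09567 M.
Kb = Kw/Ka = 1.0e-14 / 1.0 x 10^-10 = 0.000100.
[OH^-] = sqrt(Kb x [C6H5O-]) = sqrt(0.000100 x 0.09567) = 0.00309 M.
pOH = 2.51, so pH = 14.00 - 2.51 = 11.49.

11.49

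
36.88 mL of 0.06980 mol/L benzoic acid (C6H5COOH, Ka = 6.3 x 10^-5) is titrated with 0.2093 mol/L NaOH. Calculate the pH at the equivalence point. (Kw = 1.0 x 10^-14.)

8.46

n(C6H5COOH) = 0.06980 x 0.03688 = 0.002574 mol; V(NaOH) at equivalence = 0.002574/0.2093 = 0.01230 L.
At equivalence all the acid is converted to C6H5COO-; total volume = 0.03688 + 0.01230 = 0.04918 L, so [C6H5COO-] = 0.002574/0.04918 = 0.05234 M.
Kb = Kw/Ka = 1.0e-14 / 6.3 x 10^-5 = 1.59e-10.
[OH^-] = sqrt(Kb x [C6H5COO-]) = sqrt(1.59e-10 x 0.05234) = 2.88e-6 M.
pOH = 5.54, so pH = 14.00 - 5.54 = 8.46.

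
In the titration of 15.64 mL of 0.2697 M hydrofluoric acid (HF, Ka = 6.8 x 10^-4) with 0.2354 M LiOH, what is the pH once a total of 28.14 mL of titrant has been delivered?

12.74

n(acid) = 0.2697 x 0.01564 = 0.004218 mol; n(LiOH) added = 0.2354 x 0.02814 = 0.006624 mol.
Base is in excess by 0.006624 - 0.004218 = 0.002406 mol in a total volume of 0.04378 L.
[OH^-] = 0.002406/0.04378 = 0.05496 M, so pOH = 1.26 and pH = 14.00 - 1.26 = 12.74.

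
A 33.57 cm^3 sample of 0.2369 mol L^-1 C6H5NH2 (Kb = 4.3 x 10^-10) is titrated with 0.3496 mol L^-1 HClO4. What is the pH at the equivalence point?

n(C6H5NH2) = 0.2369 x 0.03357 = 0.007953 mol; V(HClO4) at equivalence = 0.007953/0.3496 = 0.02275 L.
At equivalence the base is fully converted to C6H5NH3+; total volume = 0.05632 L, so [C6H5NH3+] = 0.007953/0.05632 = 0.1412 M.
Ka(C6H5NH3+) = Kw/Kb = 1.0e-14 / 4.3 x 10^-10 = 2.33e-5.
[H^+] = sqrt(Ka x [C6H5NH3+]) = sqrt(2.33e-5 x 0.1412) = 0.00181 M.
pH = -log(0.00181) = 2.74.

2.74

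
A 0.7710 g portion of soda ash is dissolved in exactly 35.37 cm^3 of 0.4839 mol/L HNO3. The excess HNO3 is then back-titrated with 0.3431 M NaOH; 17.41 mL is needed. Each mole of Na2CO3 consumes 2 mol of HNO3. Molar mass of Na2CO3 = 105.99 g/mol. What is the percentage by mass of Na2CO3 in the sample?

76.6%

Total n(HNO3) added = 0.4839 x 0.03537 = 0.01712 mol.
n(NaOH) used = 0.3431 x 0.01741 = 0.005973 mol, which equals the excess n(HNO3).
So n(HNO3) consumed by the sample = 0.01712 - 0.005973 = 0.01114 mol.
n(Na2CO3) = 0.01114 / 2 = 0.005571 mol.
mass Na2CO3 = 0.005571 x 105.99 = 0.5905 g, so %Na2CO3 = 0.5905/0.7710 x 100 = 76.6%.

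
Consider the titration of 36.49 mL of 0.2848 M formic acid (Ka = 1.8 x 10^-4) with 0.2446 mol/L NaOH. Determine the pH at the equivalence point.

8.43

n(HCOOH) = 0.2848 x 0.03649 = 0.01039 mol; V(NaOH) at equivalence = 0.01039/0.2446 = 0.04249 L.
At equivalence all the acid is converted to HCOO-; total volume = 0.03649 + 0.04249 = 0.07898 L, so [HCOO-] = 0.01039/0.07898 = 0.1316 M.
Kb = Kw/Ka = 1.0e-14 / 1.8 x 10^-4 = 5.56e-11.
[OH^-] = sqrt(Kb x [HCOO-]) = sqrt(5.56e-11 x 0.1316) = 2.70e-6 M.
pOH = 5.57, so pH = 14.00 - 5.57 = 8.43.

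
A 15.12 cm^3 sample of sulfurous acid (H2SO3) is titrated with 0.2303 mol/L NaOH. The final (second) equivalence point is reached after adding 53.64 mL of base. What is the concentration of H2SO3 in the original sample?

0.409 M

n(NaOH) = 0.2303 x 0.05364 = 0.01235 mol.
At the final (second) equivalence point, 2 mol OH^- react per mol H2SO3, so n(H2SO3) = 0.01235 / 2 = 0.006177 mol.
[H2SO3] = 0.006177 / 0.01512 L = 0.409 M.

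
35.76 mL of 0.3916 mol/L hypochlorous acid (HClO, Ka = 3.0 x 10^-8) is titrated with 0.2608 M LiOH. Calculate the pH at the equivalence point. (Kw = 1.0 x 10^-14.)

10.36

n(HClO) = 0.3916 x 0.03576 = 0.01400 mol; V(LiOH) at equivalence = 0.01400/0.2608 = 0.05369 L.
At equivalence all the acid is converted to ClO-; total volume = 0.03576 + 0.05369 = 0.08945 L, so [ClO-] = 0.01400/0.08945 = 0.1565 M.
Kb = Kw/Ka = 1.0e-14 / 3.0 x 10^-8 = 3.33e-7.
[OH^-] = sqrt(Kb x [ClO-]) = sqrt(3.33e-7 x 0.1565) = 0.000228 M.
pOH = 3.64, so pH = 14.00 - 3.64 = 10.36.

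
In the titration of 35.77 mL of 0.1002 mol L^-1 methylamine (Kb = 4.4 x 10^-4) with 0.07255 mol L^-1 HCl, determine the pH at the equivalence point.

6.01

n(CH3NH2) = 0.1002 x 0.03577 = 0.003584 mol; V(HCl) at equivalence = 0.003584/0.07255 = 0.04940 L.
At equivalence the base is fully converted to CH3NH3+; total volume = 0.08517 L, so [CH3NH3+] = 0.003584/0.08517 = 0.04208 M.
Ka(CH3NH3+) = Kw/Kb = 1.0e-14 / 4.4 x 10^-4 = 2.27e-11.
[H^+] = sqrt(Ka x [CH3NH3+]) = sqrt(2.27e-11 x 0.04208) = 9.78e-7 M.
pH = -log(9.78e-7) = 6.01.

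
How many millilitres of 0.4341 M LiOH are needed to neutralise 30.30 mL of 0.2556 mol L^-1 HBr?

17.8 mL

n(HBr) = 0.2556 mol/L x 0.03030 L = 0.007745 mol.
At equivalence n(LiOH) = n(HBr) = 0.007745 mol.
V(LiOH) = 0.007745 / 0.4341 = 0.01784 L = 17.8 mL.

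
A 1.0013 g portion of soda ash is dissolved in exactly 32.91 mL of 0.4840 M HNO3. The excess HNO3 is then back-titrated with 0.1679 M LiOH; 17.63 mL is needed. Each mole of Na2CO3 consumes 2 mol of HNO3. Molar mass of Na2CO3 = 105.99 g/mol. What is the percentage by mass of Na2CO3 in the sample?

Total n(HNO3) added = 0.4840 x 0.03291 = 0.01593 mol.
n(LiOH) used = 0.1679 x 0.01763 = 0.002960 mol, which equals the excess n(HNO3).
So n(HNO3) consumed by the sample = 0.01593 - 0.002960 = 0.01297 mol.
n(Na2CO3) = 0.01297 / 2 = 0.006484 mol.
mass Na2CO3 = 0.006484 x 105.99 = 0.6873 g, so %Na2CO3 = 0.6873/1.0013 x 100 = 68.6%.

68.6%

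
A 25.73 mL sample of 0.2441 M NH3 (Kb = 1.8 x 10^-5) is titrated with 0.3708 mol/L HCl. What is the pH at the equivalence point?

n(NH3) = 0.2441 x 0.02573 = 0.006281 mol; V(HCl) at equivalence = 0.006281/0.3708 = 0.01694 L.
At equivalence the base is fully converted to NH4+; total volume = 0.04267 L, so [NH4+] = 0.006281/0.04267 = 0.1472 M.
Ka(NH4+) = Kw/Kb = 1.0e-14 / 1.8 x 10^-5 = 5.56e-10.
[H^+] = sqrt(Ka x [NH4+]) = sqrt(5.56e-10 x 0.1472) = 9.04e-6 M.
pH = -log(9.04e-6) = 5.04.

5.04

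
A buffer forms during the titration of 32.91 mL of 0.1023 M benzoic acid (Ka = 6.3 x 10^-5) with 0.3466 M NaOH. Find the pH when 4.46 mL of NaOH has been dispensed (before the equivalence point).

Initial n(C6H5COOH) = 0.1023 x 0.03291 = 0.003367 mol.
n(NaOH) added = 0.3466 x 0.004460 = 0.001546 mol, converting that many moles of C6H5COOH to C6H5COO-.
Remaining n(C6H5COOH) = 0.001821 mol; n(C6H5COO-) = 0.001546 mol.
By Henderson-Hasselbalch, pH = pKa + log([A^-]/[HA]) = 4.20 + log(0.001546/0.001821) = 4.20 + (-0.07) = 4.13.

4.13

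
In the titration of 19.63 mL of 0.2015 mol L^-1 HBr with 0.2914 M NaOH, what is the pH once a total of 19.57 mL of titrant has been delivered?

n(acid) = 0.2015 x 0.01963 = 0.003955 mol; n(NaOH) added = 0.2914 x 0.01957 = 0.005703 mol.
Base is in excess by 0.005703 - 0.003955 = 0.001747 mol in a total volume of 0.03920 L.
[OH^-] = 0.001747/0.03920 = 0.04457 M, so pOH = 1.35 and pH = 14.00 - 1.35 = 12.65.

12.65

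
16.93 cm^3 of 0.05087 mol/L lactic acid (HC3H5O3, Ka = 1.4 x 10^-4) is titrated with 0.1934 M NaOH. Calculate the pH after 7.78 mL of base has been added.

n(acid) = 0.05087 x 0.01693 = 0.0008612 mol; n(NaOH) added = 0.1934 x 0.007780 = 0.001505 mol.
Base is in excess by 0.001505 - 0.0008612 = 0.0006434 mol in a total volume of 0.02471 L.
[OH^-] = 0.0006434/0.02471 = 0.02604 M, so pOH = 1.58 and pH = 14.00 - 1.58 = 12.42.

12.42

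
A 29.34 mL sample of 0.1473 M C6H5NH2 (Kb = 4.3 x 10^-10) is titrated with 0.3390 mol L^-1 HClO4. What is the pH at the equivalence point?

2.81

n(C6H5NH2) = 0.1473 x 0.02934 = 0.004322 mol; V(HClO4) at equivalence = 0.004322/0.3390 = 0.01275 L.
At equivalence the base is fully converted to C6H5NH3+; total volume = 0.04209 L, so [C6H5NH3+] = 0.004322/0.04209 = 0.1027 M.
Ka(C6H5NH3+) = Kw/Kb = 1.0e-14 / 4.3 x 10^-10 = 2.33e-5.
[H^+] = sqrt(Ka x [C6H5NH3+]) = sqrt(2.33e-5 x 0.1027) = 0.00155 M.
pH = -log(0.00155) = 2.81.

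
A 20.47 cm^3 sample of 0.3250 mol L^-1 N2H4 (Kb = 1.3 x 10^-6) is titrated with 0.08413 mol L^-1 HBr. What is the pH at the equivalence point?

n(N2H4) = 0.3250 x 0.02047 = 0.006653 mol; V(HBr) at equivalence = 0.006653/0.08413 = 0.07908 L.
At equivalence the base is fully converted to N2H5+; total volume = 0.09955 L, so [N2H5+] = 0.006653/0.09955 = 0.06683 M.
Ka(N2H5+) = Kw/Kb = 1.0e-14 / 1.3 x 10^-6 = 7.69e-9.
[H^+] = sqrt(Ka x [N2H5+]) = sqrt(7.69e-9 x 0.06683) = 2.27e-5 M.
pH = -log(2.27e-5) = 4.64.

4.64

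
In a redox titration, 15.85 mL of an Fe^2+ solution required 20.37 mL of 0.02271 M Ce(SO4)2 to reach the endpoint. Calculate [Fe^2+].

0.0292 M

n(Ce(SO4)2) = 0.02271 x 0.02037 = 0.0004626 mol.
From the balanced equation, 1 mol Ce(SO4)2 reacts with 1 mol Fe^2+, so n(Fe^2+) = 0.0004626 x 1/1 = 0.0004626 mol.
[Fe^2+] = 0.0004626 / 0.01585 L = 0.0292 M.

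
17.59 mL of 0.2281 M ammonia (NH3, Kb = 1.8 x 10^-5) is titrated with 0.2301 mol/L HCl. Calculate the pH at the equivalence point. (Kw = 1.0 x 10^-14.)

5.10

n(NH3) = 0.2281 x 0.01759 = 0.004012 mol; V(HCl) at equivalence = 0.004012/0.2301 = 0.01744 L.
At equivalence the base is fully converted to NH4+; total volume = 0.03503 L, so [NH4+] = 0.004012/0.03503 = 0.1145 M.
Ka(NH4+) = Kw/Kb = 1.0e-14 / 1.8 x 10^-5 = 5.56e-10.
[H^+] = sqrt(Ka x [NH4+]) = sqrt(5.56e-10 x 0.1145) = 7.98e-6 M.
pH = -log(7.98e-6) = 5.10.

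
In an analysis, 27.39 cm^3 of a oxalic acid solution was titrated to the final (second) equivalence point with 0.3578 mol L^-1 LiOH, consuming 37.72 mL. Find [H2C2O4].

0.246 M

n(LiOH) = 0.3578 x 0.03772 = 0.01350 mol.
At the final (second) equivalence point, 2 mol OH^- react per mol H2C2O4, so n(H2C2O4) = 0.01350 / 2 = 0.006748 mol.
[H2C2O4] = 0.006748 / 0.02739 L = 0.246 M.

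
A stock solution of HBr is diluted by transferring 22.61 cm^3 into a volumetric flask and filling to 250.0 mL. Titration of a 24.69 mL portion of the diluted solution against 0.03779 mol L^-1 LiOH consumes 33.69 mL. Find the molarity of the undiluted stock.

n(LiOH) = 0.03779 x 0.03369 = 0.001273 mol.
n(HBr) in the aliquot = 0.001273 mol.
[diluted HBr] = 0.001273 / 0.02469 = 0.05157 M.
Dilution factor = 250.0/22.61 = 11.06, so [stock] = 0.05157 x 11.06 = 0.570 M.

0.570 M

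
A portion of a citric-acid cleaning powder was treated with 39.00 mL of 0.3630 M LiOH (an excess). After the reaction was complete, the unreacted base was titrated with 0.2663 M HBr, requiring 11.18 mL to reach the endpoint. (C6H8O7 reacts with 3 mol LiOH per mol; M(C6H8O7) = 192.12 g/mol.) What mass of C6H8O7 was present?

Total n(LiOH) added = 0.3630 x 0.03900 = 0.01416 mol.
n(HBr) used = 0.2663 x 0.01118 = 0.002977 mol, which equals the excess n(LiOH).
So n(LiOH) consumed by the sample = 0.01416 - 0.002977 = 0.01118 mol.
n(C6H8O7) = 0.01118 / 3 = 0.003727 mol.
mass = 0.003727 mol x 192.12 g/mol = 0.716 g.

0.716 g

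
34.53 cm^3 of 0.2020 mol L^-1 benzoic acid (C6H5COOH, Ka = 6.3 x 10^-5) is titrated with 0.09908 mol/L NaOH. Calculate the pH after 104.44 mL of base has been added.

n(acid) = 0.2020 x 0.03453 = 0.006975 mol; n(NaOH) added = 0.09908 x 0.1044 = 0.01035 mol.
Base is in excess by 0.01035 - 0.006975 = 0.003373 mol in a total volume of 0.1390 L.
[OH^-] = 0.003373/0.1390 = 0.02427 M, so pOH = 1.61 and pH = 14.00 - 1.61 = 12.39.

12.39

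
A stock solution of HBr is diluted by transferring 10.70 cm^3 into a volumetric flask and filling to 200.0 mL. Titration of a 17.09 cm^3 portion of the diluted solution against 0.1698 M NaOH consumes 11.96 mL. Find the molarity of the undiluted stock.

2.22 M

n(NaOH) = 0.1698 x 0.01196 = 0.002031 mol.
n(HBr) in the aliquot = 0.002031 mol.
[diluted HBr] = 0.002031 / 0.01709 = 0.1188 M.
Dilution factor = 200.0/10.70 = 18.69, so [stock] = 0.1188 x 18.69 = 2.22 M.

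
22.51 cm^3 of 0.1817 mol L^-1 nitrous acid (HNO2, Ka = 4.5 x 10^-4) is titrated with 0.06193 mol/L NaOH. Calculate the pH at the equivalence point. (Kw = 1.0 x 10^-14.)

n(HNO2) = 0.1817 x 0.02251 = 0.004090 mol; V(NaOH) at equivalence = 0.004090/0.06193 = 0.06604 L.
At equivalence all the acid is converted to NO2-; total volume = 0.02251 + 0.06604 = 0.08855 L, so [NO2-] = 0.004090/0.08855 = 0.04619 M.
Kb = Kw/Ka = 1.0e-14 / 4.5 x 10^-4 = 2.22e-11.
[OH^-] = sqrt(Kb x [NO2-]) = sqrt(2.22e-11 x 0.04619) = 1.01e-6 M.
pOH = 5.99, so pH = 14.00 - 5.99 = 8.01.

8.01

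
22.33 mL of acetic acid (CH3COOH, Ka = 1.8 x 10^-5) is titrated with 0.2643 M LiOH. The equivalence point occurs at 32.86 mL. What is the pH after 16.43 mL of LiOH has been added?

4.74

16.43 mL is exactly half the equivalence volume (32.86/2), i.e. the half-equivalence point.
There, n(HA) = n(A^-), so pH = pKa = -log(1.8 x 10^-5) = 4.74.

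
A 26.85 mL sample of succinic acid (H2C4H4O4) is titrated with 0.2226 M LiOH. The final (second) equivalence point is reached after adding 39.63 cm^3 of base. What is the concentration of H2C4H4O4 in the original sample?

0.164 M

n(LiOH) = 0.2226 x 0.03963 = 0.008822 mol.
At the final (second) equivalence point, 2 mol OH^- react per mol H2C4H4O4, so n(H2C4H4O4) = 0.008822 / 2 = 0.004411 mol.
[H2C4H4O4] = 0.004411 / 0.02685 L = 0.164 M.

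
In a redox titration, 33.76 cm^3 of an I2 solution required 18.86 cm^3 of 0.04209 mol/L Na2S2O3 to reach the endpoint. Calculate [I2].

n(Na2S2O3) = 0.04209 x 0.01886 = 0.0007938 mol.
From the balanced equation, 2 mol Na2S2O3 reacts with 1 mol I2, so n(I2) = 0.0007938 x 1/2 = 0.0003969 mol.
[I2] = 0.0003969 / 0.03376 L = 0.0118 M.

0.0118 M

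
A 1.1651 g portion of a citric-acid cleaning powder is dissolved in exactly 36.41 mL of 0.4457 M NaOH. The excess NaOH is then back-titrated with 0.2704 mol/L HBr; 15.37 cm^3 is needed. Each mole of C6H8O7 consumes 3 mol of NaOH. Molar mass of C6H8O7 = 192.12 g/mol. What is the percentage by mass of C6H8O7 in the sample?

66.4%

Total n(NaOH) added = 0.4457 x 0.03641 = 0.01623 mol.
n(HBr) used = 0.2704 x 0.01537 = 0.004156 mol, which equals the excess n(NaOH).
So n(NaOH) consumed by the sample = 0.01623 - 0.004156 = 0.01207 mol.
n(C6H8O7) = 0.01207 / 3 = 0.004024 mol.
mass C6H8O7 = 0.004024 x 192.12 = 0.7731 g, so %C6H8O7 = 0.7731/1.1651 x 100 = 66.4%.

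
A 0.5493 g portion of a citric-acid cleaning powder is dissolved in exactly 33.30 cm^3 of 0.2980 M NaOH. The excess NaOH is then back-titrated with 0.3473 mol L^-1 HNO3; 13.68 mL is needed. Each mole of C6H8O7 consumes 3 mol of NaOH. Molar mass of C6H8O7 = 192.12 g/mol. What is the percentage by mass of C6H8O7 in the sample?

Total n(NaOH) added = 0.2980 x 0.03330 = 0.009923 mol.
n(HNO3) used = 0.3473 x 0.01368 = 0.004751 mol, which equals the excess n(NaOH).
So n(NaOH) consumed by the sample = 0.009923 - 0.004751 = 0.005172 mol.
n(C6H8O7) = 0.005172 / 3 = 0.001724 mol.
mass C6H8O7 = 0.001724 x 192.12 = 0.3312 g, so %C6H8O7 = 0.3312/0.5493 x 100 = 60.3%.

60.3%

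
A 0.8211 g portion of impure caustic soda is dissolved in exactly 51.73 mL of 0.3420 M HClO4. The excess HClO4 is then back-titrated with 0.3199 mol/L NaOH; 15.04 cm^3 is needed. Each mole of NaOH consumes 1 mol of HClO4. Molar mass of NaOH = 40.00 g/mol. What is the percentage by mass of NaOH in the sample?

62.7%

Total n(HClO4) added = 0.3420 x 0.05173 = 0.01769 mol.
n(NaOH) used = 0.3199 x 0.01504 = 0.004811 mol, which equals the excess n(HClO4).
So n(HClO4) consumed by the sample = 0.01769 - 0.004811 = 0.01288 mol.
n(NaOH) = 0.01288 / 1 = 0.01288 mol.
mass NaOH = 0.01288 x 40.00 = 0.5152 g, so %NaOH = 0.5152/0.8211 x 100 = 62.7%.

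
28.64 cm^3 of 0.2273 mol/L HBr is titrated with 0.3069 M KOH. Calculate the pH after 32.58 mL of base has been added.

12.76

n(acid) = 0.2273 x 0.02864 = 0.006510 mol; n(KOH) added = 0.3069 x 0.03258 = 0.009999 mol.
Base is in excess by 0.009999 - 0.006510 = 0.003489 mol in a total volume of 0.06122 L.
[OH^-] = 0.003489/0.06122 = 0.05699 M, so pOH = 1.24 and pH = 14.00 - 1.24 = 12.76.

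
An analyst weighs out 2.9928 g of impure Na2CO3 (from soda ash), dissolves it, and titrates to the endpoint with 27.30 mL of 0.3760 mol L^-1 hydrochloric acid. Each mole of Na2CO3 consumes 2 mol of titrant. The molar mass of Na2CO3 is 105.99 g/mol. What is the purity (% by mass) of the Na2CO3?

18.2%

n(HCl) = 0.3760 x 0.02730 = 0.01026 mol.
n(Na2CO3) = 0.01026 / 2 = 0.005132 mol.
mass of Na2CO3 = 0.005132 x 105.99 = 0.5440 g.
% purity = 0.5440 / 2.9928 x 100 = 18.2%.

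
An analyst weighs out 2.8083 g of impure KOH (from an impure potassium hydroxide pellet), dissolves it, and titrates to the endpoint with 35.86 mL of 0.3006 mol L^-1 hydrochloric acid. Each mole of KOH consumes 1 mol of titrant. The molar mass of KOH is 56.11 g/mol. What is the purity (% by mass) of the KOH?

21.5%

n(HCl) = 0.3006 x 0.03586 = 0.01078 mol.
n(KOH) = 0.01078 / 1 = 0.01078 mol.
mass of KOH = 0.01078 x 56.11 = 0.6048 g.
% purity = 0.6048 / 2.8083 x 100 = 21.5%.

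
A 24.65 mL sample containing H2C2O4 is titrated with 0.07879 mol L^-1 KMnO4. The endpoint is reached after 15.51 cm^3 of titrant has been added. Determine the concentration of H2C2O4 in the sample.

n(KMnO4) = 0.07879 x 0.01551 = 0.001222 mol.
From the balanced equation, 2 mol KMnO4 reacts with 5 mol H2C2O4, so n(H2C2O4) = 0.001222 x 5/2 = 0.003055 mol.
[H2C2O4] = 0.003055 / 0.02465 L = 0.124 M.

0.124 M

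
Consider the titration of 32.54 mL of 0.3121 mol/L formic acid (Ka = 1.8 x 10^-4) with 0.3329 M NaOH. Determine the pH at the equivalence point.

n(HCOOH) = 0.3121 x 0.03254 = 0.01016 mol; V(NaOH) at equivalence = 0.01016/0.3329 = 0.03051 L.
At equivalence all the acid is converted to HCOO-; total volume = 0.03254 + 0.03051 = 0.06305 L, so [HCOO-] = 0.01016/0.06305 = 0.1611 M.
Kb = Kw/Ka = 1.0e-14 / 1.8 x 10^-4 = 5.56e-11.
[OH^-] = sqrt(Kb x [HCOO-]) = sqrt(5.56e-11 x 0.1611) = 2.99e-6 M.
pOH = 5.52, so pH = 14.00 - 5.52 = 8.48.

8.48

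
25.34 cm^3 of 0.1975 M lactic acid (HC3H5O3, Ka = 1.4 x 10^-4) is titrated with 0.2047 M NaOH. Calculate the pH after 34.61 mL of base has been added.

12.54

n(acid) = 0.1975 x 0.02534 = 0.005005 mol; n(NaOH) added = 0.2047 x 0.03461 = 0.007085 mol.
Base is in excess by 0.007085 - 0.005005 = 0.002080 mol in a total volume of 0.05995 L.
[OH^-] = 0.002080/0.05995 = 0.03470 M, so pOH = 1.46 and pH = 14.00 - 1.46 = 12.54.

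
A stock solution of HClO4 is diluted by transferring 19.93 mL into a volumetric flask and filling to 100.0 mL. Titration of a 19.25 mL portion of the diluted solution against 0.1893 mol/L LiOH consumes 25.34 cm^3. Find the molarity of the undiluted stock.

1.25 M

n(LiOH) = 0.1893 x 0.02534 = 0.004797 mol.
n(HClO4) in the aliquot = 0.004797 mol.
[diluted HClO4] = 0.004797 / 0.01925 = 0.2492 M.
Dilution factor = 100.0/19.93 = 5.018, so [stock] = 0.2492 x 5.018 = 1.25 M.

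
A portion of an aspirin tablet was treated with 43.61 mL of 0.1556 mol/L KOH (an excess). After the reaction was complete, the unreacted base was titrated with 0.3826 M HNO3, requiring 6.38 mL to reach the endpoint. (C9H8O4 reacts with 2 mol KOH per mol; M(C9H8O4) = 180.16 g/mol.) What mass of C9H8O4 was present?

Total n(KOH) added = 0.1556 x 0.04361 = 0.006786 mol.
n(HNO3) used = 0.3826 x 0.006380 = 0.002441 mol, which equals the excess n(KOH).
So n(KOH) consumed by the sample = 0.006786 - 0.002441 = 0.004345 mol.
n(C9H8O4) = 0.004345 / 2 = 0.002172 mol.
mass = 0.002172 mol x 180.16 g/mol = 0.391 g.

0.391 g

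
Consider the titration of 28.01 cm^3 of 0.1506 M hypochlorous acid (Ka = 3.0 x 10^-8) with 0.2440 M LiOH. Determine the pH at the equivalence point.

10.25

n(HClO) = 0.1506 x 0.02801 = 0.004218 mol; V(LiOH) at equivalence = 0.004218/0.2440 = 0.01729 L.
At equivalence all the acid is converted to ClO-; total volume = 0.02801 + 0.01729 = 0.04530 L, so [ClO-] = 0.004218/0.04530 = 0.09312 M.
Kb = Kw/Ka = 1.0e-14 / 3.0 x 10^-8 = 3.33e-7.
[OH^-] = sqrt(Kb x [ClO-]) = sqrt(3.33e-7 x 0.09312) = 0.000176 M.
pOH = 3.75, so pH = 14.00 - 3.75 = 10.25.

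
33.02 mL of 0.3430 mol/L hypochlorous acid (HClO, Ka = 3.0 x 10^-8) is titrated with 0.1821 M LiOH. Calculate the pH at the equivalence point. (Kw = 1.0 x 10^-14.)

n(HClO) = 0.3430 x 0.03302 = 0.01133 mol; V(LiOH) at equivalence = 0.01133/0.1821 = 0.06220 L.
At equivalence all the acid is converted to ClO-; total volume = 0.03302 + 0.06220 = 0.09522 L, so [ClO-] = 0.01133/0.09522 = 0.1189 M.
Kb = Kw/Ka = 1.0e-14 / 3.0 x 10^-8 = 3.33e-7.
[OH^-] = sqrt(Kb x [ClO-]) = sqrt(3.33e-7 x 0.1189) = 0.000199 M.
pOH = 3.70, so pH = 14.00 - 3.70 = 10.30.

10.30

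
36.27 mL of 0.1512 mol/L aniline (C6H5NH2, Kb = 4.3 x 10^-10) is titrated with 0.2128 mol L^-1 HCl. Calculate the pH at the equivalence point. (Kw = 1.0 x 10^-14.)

2.84

n(C6H5NH2) = 0.1512 x 0.03627 = 0.005484 mol; V(HCl) at equivalence = 0.005484/0.2128 = 0.02577 L.
At equivalence the base is fully converted to C6H5NH3+; total volume = 0.06204 L, so [C6H5NH3+] = 0.005484/0.06204 = 0.08839 M.
Ka(C6H5NH3+) = Kw/Kb = 1.0e-14 / 4.3 x 10^-10 = 2.33e-5.
[H^+] = sqrt(Ka x [C6H5NH3+]) = sqrt(2.33e-5 x 0.08839) = 0.00143 M.
pH = -log(0.00143) = 2.84.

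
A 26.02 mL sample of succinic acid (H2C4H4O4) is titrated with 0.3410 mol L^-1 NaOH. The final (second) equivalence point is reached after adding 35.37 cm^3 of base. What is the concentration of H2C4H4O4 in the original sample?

0.232 M

n(NaOH) = 0.3410 x 0.03537 = 0.01206 mol.
At the final (second) equivalence point, 2 mol OH^- react per mol H2C4H4O4, so n(H2C4H4O4) = 0.01206 / 2 = 0.006031 mol.
[H2C4H4O4] = 0.006031 / 0.02602 L = 0.232 M.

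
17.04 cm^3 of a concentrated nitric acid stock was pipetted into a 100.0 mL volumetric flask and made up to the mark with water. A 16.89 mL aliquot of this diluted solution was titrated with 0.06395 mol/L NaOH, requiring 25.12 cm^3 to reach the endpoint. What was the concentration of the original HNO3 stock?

n(NaOH) = 0.06395 x 0.02512 = 0.001606 mol.
n(HNO3) in the aliquot = 0.001606 mol.
[diluted HNO3] = 0.001606 / 0.01689 = 0.09511 M.
Dilution factor = 100.0/17.04 = 5.869, so [stock] = 0.09511 x 5.869 = 0.558 M.

0.558 M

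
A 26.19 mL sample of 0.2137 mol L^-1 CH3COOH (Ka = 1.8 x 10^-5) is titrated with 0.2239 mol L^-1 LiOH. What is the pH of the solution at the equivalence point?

8.89

n(CH3COOH) = 0.2137 x 0.02619 = 0.005597 mol; V(LiOH) at equivalence = 0.005597/0.2239 = 0.02500 L.
At equivalence all the acid is converted to CH3COO-; total volume = 0.02619 + 0.02500 = 0.05119 L, so [CH3COO-] = 0.005597/0.05119 = 0.1093 M.
Kb = Kw/Ka = 1.0e-14 / 1.8 x 10^-5 = 5.56e-10.
[OH^-] = sqrt(Kb x [CH3COO-]) = sqrt(5.56e-10 x 0.1093) = 7.79e-6 M.
pOH = 5.11, so pH = 14.00 - 5.11 = 8.89.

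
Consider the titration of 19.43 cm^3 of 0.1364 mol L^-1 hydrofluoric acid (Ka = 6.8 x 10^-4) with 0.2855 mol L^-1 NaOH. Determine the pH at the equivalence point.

8.07

n(HF) = 0.1364 x 0.01943 = 0.002650 mol; V(NaOH) at equivalence = 0.002650/0.2855 = 0.009283 L.
At equivalence all the acid is converted to F-; total volume = 0.01943 + 0.009283 = 0.02871 L, so [F-] = 0.002650/0.02871 = 0.09230 M.
Kb = Kw/Ka = 1.0e-14 / 6.8 x 10^-4 = 1.47e-11.
[OH^-] = sqrt(Kb x [F-]) = sqrt(1.47e-11 x 0.09230) = 1.17e-6 M.
pOH = 5.93, so pH = 14.00 - 5.93 = 8.07.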